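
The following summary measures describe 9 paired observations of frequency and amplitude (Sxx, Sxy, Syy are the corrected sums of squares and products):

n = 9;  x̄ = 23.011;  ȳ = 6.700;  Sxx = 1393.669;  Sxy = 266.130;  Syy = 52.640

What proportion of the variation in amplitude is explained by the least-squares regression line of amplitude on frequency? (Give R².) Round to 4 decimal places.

R² = Sxy²/(Sxx·Syy) = (266.13)²/(1393.669·52.64) = 0.965411

0.9654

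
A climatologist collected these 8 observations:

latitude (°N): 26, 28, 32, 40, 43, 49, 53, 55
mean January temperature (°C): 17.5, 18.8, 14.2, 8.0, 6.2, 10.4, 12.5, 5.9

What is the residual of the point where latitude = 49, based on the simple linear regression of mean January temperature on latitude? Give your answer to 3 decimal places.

1.431

n = 8, Σx = 326, Σy = 93.5, Σxy = 3519, Σx² = 14168
Sxx = Σx² − (Σx)²/n = 14168 − 13284.5 = 883.5
Sxy = Σxy − (Σx)(Σy)/n = 3519 − 3810.125 = -291.125
b = Sxy/Sxx = -291.125/883.5 = -0.329513
a = ȳ − b·x̄ = 11.6875 − (-0.329513)·40.75 = 25.115167
ŷ(49) = 25.115167 + (-0.329513)·49 = 8.969015
residual = y − ŷ = 10.4 − 8.969015 = 1.430985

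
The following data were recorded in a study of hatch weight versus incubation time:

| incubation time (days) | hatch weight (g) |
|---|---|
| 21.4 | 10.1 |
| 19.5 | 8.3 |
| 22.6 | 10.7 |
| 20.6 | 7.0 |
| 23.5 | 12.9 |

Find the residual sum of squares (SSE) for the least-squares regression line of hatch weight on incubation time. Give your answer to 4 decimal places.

4.5667

n = 5, Σx = 107.6, Σy = 49, Σxy = 1067.16, Σx² = 2325.58, Σy² = 500.8
Sxx = Σx² − (Σx)²/n = 2325.58 − 2315.552 = 10.028
Sxy = Σxy − (Σx)(Σy)/n = 1067.16 − 1054.48 = 12.68
Syy = Σy² − (Σy)²/n = 500.8 − 480.2 = 20.6
b = Sxy/Sxx = 12.68/10.028 = 1.264460
SSE = Syy − b·Sxy = 20.6 − 1.264460·12.68 = 4.566653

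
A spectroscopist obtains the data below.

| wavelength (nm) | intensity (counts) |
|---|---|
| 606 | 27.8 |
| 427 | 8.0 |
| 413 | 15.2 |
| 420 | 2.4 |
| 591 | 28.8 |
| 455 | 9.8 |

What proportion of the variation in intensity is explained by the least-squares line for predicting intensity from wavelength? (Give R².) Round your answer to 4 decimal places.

0.8234

n = 6, Σx = 2912, Σy = 92, Σxy = 49028.2, Σx² = 1452840, Σy² = 1999.12
Sxx = Σx² − (Σx)²/n = 1452840 − 1413290.666667 = 39549.333333
Sxy = Σxy − (Σx)(Σy)/n = 49028.2 − 44650.666667 = 4377.533333
Syy = Σy² − (Σy)²/n = 1999.12 − 1410.666667 = 588.453333
R² = Sxy²/(Sxx·Syy) = (4377.533333)²/(39549.333333·588.453333) = 0.823394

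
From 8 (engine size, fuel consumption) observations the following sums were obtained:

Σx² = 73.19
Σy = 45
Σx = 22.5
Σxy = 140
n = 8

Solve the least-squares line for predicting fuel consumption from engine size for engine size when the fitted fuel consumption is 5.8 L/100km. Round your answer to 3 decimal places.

2.942

Sxx = Σx² − (Σx)²/n = 73.19 − 63.28125 = 9.90875
Sxy = Σxy − (Σx)(Σy)/n = 140 − 126.5625 = 13.4375
b = Sxy/Sxx = 13.4375/9.90875 = 1.356125
a = ȳ − b·x̄ = 5.625 − 1.356125·2.8125 = 1.810899
Set a + b·x = 5.8: x = (5.8 − 1.810899) / 1.356125 = 2.941544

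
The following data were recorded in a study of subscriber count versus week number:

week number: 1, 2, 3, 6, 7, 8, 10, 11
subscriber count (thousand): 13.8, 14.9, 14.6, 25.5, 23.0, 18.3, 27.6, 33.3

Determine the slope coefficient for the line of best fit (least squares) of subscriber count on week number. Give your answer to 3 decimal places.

n = 8, Σx = 48, Σy = 171, Σxy = 1190.1, Σx² = 384
Sxx = Σx² − (Σx)²/n = 384 − 288 = 96
Sxy = Σxy − (Σx)(Σy)/n = 1190.1 − 1026 = 164.1
b = Sxy/Sxx = 164.1/96 = 1.709375

1.709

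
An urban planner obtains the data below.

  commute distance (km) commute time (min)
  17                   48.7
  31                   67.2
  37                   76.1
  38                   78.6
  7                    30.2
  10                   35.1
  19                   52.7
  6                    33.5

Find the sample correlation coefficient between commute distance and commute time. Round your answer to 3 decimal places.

n = 8, Σx = 165, Σy = 422.1, Σxy = 10478.3, Σx² = 4609, Σy² = 24900.29
Sxx = Σx² − (Σx)²/n = 4609 − 3403.125 = 1205.875
Sxy = Σxy − (Σx)(Σy)/n = 10478.3 − 8705.8125 = 1772.4875
Syy = Σy² − (Σy)²/n = 24900.29 − 22271.05125 = 2629.23875
r = Sxy/√(Sxx·Syy) = 1772.4875/√(3170533.277656) = 1772.4875/1780.599134 = 0.995444

0.995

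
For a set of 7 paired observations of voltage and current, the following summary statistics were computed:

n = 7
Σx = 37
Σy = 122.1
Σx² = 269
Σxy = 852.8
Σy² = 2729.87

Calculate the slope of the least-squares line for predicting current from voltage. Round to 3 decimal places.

Sxx = Σx² − (Σx)²/n = 269 − 195.571429 = 73.428571
Sxy = Σxy − (Σx)(Σy)/n = 852.8 − 645.385714 = 207.414286
b = Sxy/Sxx = 207.414286/73.428571 = 2.824708

2.825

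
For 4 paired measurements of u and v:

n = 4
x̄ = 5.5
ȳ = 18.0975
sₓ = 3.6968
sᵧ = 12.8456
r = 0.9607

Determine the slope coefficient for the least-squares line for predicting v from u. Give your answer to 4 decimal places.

3.3382

b = r · sᵧ/sₓ = 0.9607 · 12.8456/3.6968 = 3.338230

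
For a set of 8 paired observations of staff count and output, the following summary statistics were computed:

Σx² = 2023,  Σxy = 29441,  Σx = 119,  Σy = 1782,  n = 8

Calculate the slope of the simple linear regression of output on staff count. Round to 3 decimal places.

11.602

Sxx = Σx² − (Σx)²/n = 2023 − 1770.125 = 252.875
Sxy = Σxy − (Σx)(Σy)/n = 29441 − 26507.25 = 2933.75
b = Sxy/Sxx = 2933.75/252.875 = 11.601582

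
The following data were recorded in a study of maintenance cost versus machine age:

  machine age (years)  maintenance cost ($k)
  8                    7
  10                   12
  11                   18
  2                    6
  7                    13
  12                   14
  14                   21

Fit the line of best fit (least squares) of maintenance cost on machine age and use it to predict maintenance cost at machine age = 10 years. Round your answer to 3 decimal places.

13.988

n = 7, Σx = 64, Σy = 91, Σxy = 939, Σx² = 678
Sxx = Σx² − (Σx)²/n = 678 − 585.142857 = 92.857143
Sxy = Σxy − (Σx)(Σy)/n = 939 − 832 = 107
b = Sxy/Sxx = 107/92.857143 = 1.152308
a = ȳ − b·x̄ = 13 − 1.152308·9.142857 = 2.464615
ŷ(10) = a + b·10 = 2.464615 + 1.152308·10 = 13.987692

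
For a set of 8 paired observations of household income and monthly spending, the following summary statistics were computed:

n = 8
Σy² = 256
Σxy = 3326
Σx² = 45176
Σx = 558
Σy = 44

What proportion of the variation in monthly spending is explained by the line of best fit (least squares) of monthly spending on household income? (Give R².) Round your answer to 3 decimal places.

0.754

Sxx = Σx² − (Σx)²/n = 45176 − 38920.5 = 6255.5
Sxy = Σxy − (Σx)(Σy)/n = 3326 − 3069 = 257
Syy = Σy² − (Σy)²/n = 256 − 242 = 14
R² = Sxy²/(Sxx·Syy) = (257)²/(6255.5·14) = 0.754182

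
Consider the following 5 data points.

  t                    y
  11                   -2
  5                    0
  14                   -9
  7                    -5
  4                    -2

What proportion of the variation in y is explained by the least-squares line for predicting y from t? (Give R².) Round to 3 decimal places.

n = 5, Σx = 41, Σy = -18, Σxy = -191, Σx² = 407, Σy² = 114
Sxx = Σx² − (Σx)²/n = 407 − 336.2 = 70.8
Sxy = Σxy − (Σx)(Σy)/n = -191 − (-147.6) = -43.4
Syy = Σy² − (Σy)²/n = 114 − 64.8 = 49.2
R² = Sxy²/(Sxx·Syy) = (-43.4)²/(70.8·49.2) = 0.540731

0.541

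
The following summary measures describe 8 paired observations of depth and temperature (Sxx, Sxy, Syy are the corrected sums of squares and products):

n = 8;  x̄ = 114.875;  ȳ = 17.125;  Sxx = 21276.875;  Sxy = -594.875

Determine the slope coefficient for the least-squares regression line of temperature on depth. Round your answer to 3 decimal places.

-0.028

b = Sxy/Sxx = -594.875/21276.875 = -0.027959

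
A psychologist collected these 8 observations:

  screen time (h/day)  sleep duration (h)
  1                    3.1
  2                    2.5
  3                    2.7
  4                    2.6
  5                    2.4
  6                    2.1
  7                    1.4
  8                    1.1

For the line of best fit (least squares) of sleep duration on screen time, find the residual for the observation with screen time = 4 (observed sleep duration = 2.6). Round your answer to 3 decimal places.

n = 8, Σx = 36, Σy = 17.9, Σxy = 69.8, Σx² = 204
Sxx = Σx² − (Σx)²/n = 204 − 162 = 42
Sxy = Σxy − (Σx)(Σy)/n = 69.8 − 80.55 = -10.75
b = Sxy/Sxx = -10.75/42 = -0.255952
a = ȳ − b·x̄ = 2.2375 − (-0.255952)·4.5 = 3.389286
ŷ(4) = 3.389286 + (-0.255952)·4 = 2.365476
residual = y − ŷ = 2.6 − 2.365476 = 0.234524

0.235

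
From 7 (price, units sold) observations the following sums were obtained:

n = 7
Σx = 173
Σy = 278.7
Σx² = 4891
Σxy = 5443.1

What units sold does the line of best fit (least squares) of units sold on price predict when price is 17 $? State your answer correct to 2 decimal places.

Sxx = Σx² − (Σx)²/n = 4891 − 4275.571429 = 615.428571
Sxy = Σxy − (Σx)(Σy)/n = 5443.1 − 6887.871429 = -1444.771429
b = Sxy/Sxx = -1444.771429/615.428571 = -2.347586
a = ȳ − b·x̄ = 39.814286 − (-2.347586)·24.714286 = 97.833194
ŷ(17) = a + b·17 = 97.833194 + (-2.347586)·17 = 57.924234

57.92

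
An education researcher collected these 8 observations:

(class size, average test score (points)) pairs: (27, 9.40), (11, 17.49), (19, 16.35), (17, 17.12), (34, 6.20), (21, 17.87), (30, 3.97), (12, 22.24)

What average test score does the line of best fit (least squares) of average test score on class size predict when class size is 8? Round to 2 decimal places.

n = 8, Σx = 171, Σy = 110.64, Σxy = 2019.93, Σx² = 4141
Sxx = Σx² − (Σx)²/n = 4141 − 3655.125 = 485.875
Sxy = Σxy − (Σx)(Σy)/n = 2019.93 − 2364.93 = -345
b = Sxy/Sxx = -345/485.875 = -0.710059
a = ȳ − b·x̄ = 13.83 − (-0.710059)·21.375 = 29.007515
ŷ(8) = a + b·8 = 29.007515 + (-0.710059)·8 = 23.327041

23.33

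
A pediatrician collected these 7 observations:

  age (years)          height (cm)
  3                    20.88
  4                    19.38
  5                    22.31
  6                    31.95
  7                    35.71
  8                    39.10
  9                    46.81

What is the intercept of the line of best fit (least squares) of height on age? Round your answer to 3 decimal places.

2.885

n = 7, Σx = 42, Σy = 216.14, Σxy = 1427.47, Σx² = 280
Sxx = Σx² − (Σx)²/n = 280 − 252 = 28
Sxy = Σxy − (Σx)(Σy)/n = 1427.47 − 1296.84 = 130.63
b = Sxy/Sxx = 130.63/28 = 4.665357
a = ȳ − b·x̄ = 30.877143 − 4.665357·6 = 2.885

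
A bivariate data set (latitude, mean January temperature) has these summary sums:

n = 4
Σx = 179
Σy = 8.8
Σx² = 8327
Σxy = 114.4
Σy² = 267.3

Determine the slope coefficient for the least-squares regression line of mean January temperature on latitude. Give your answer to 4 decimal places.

Sxx = Σx² − (Σx)²/n = 8327 − 8010.25 = 316.75
Sxy = Σxy − (Σx)(Σy)/n = 114.4 − 393.8 = -279.4
b = Sxy/Sxx = -279.4/316.75 = -0.882084

-0.8821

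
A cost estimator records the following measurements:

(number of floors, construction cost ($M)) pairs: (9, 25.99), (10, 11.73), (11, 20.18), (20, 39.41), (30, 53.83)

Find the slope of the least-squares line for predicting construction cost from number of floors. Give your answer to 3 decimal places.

1.733

n = 5, Σx = 80, Σy = 151.14, Σxy = 2976.29, Σx² = 1602
Sxx = Σx² − (Σx)²/n = 1602 − 1280 = 322
Sxy = Σxy − (Σx)(Σy)/n = 2976.29 − 2418.24 = 558.05
b = Sxy/Sxx = 558.05/322 = 1.733075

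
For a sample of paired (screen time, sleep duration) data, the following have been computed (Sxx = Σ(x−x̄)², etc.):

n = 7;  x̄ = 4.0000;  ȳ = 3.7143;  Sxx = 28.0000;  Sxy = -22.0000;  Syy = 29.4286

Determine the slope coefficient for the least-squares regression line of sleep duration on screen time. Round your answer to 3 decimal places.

-0.786

b = Sxy/Sxx = -22/28 = -0.785714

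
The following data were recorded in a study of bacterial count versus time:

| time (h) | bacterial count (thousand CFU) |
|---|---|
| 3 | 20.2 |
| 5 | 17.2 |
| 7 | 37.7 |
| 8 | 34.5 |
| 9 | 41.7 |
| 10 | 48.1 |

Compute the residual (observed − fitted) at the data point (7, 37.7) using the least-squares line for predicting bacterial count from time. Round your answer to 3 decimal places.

4.467

n = 6, Σx = 42, Σy = 199.4, Σxy = 1542.8, Σx² = 328
Sxx = Σx² − (Σx)²/n = 328 − 294 = 34
Sxy = Σxy − (Σx)(Σy)/n = 1542.8 − 1395.8 = 147
b = Sxy/Sxx = 147/34 = 4.323529
a = ȳ − b·x̄ = 33.233333 − 4.323529·7 = 2.968627
ŷ(7) = 2.968627 + 4.323529·7 = 33.233333
residual = y − ŷ = 37.7 − 33.233333 = 4.466667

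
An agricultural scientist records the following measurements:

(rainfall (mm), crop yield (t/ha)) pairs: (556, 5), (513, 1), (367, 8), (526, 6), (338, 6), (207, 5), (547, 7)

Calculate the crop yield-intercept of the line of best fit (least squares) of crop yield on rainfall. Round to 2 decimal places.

n = 7, Σx = 3054, Σy = 38, Σxy = 16277, Σx² = 1439972
Sxx = Σx² − (Σx)²/n = 1439972 − 1332416.571429 = 107555.428571
Sxy = Σxy − (Σx)(Σy)/n = 16277 − 16578.857143 = -301.857143
b = Sxy/Sxx = -301.857143/107555.428571 = -0.002807
a = ȳ − b·x̄ = 5.428571 − (-0.002807)·436.285714 = 6.653019

6.65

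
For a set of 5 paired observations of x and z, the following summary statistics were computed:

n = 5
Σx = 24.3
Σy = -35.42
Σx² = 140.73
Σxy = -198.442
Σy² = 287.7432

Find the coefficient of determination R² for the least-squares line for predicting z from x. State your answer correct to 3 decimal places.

Sxx = Σx² − (Σx)²/n = 140.73 − 118.098 = 22.632
Sxy = Σxy − (Σx)(Σy)/n = -198.442 − (-172.1412) = -26.3008
Syy = Σy² − (Σy)²/n = 287.7432 − 250.91528 = 36.82792
R² = Sxy²/(Sxx·Syy) = (-26.3008)²/(22.632·36.82792) = 0.829923

0.830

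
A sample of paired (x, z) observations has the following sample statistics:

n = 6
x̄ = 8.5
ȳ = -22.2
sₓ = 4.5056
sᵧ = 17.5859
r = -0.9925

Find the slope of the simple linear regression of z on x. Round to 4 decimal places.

-3.8738

b = r · sᵧ/sₓ = -0.9925 · 17.5859/4.5056 = -3.873847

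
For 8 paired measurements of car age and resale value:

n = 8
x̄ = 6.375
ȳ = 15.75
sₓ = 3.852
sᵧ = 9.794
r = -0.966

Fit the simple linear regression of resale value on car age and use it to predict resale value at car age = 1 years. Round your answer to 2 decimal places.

28.95

b = r · sᵧ/sₓ = -0.966 · 9.794/3.852 = -2.456128
a = ȳ − b·x̄ = 15.75 − (-2.456128)·6.375 = 31.407814
ŷ(1) = a + b·1 = 31.407814 + (-2.456128)·1 = 28.951687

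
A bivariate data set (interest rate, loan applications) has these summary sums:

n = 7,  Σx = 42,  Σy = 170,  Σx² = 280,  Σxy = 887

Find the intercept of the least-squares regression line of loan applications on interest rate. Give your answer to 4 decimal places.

Sxx = Σx² − (Σx)²/n = 280 − 252 = 28
Sxy = Σxy − (Σx)(Σy)/n = 887 − 1020 = -133
b = Sxy/Sxx = -133/28 = -4.75
a = ȳ − b·x̄ = 24.285714 − (-4.75)·6 = 52.785714

52.7857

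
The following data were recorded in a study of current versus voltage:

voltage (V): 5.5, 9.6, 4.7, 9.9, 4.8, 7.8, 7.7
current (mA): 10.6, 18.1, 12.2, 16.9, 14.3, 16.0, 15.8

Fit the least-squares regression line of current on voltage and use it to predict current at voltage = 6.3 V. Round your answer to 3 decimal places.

n = 7, Σx = 50, Σy = 103.9, Σxy = 771.81, Σx² = 385.68
Sxx = Σx² − (Σx)²/n = 385.68 − 357.142857 = 28.537143
Sxy = Σxy − (Σx)(Σy)/n = 771.81 − 742.142857 = 29.667143
b = Sxy/Sxx = 29.667143/28.537143 = 1.039598
a = ȳ − b·x̄ = 14.842857 − 1.039598·7.142857 = 7.417161
ŷ(6.3) = a + b·6.3 = 7.417161 + 1.039598·6.3 = 13.966625

13.967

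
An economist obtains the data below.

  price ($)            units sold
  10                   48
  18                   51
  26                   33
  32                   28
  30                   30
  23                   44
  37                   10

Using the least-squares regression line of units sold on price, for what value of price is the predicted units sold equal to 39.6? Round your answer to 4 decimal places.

n = 7, Σx = 176, Σy = 244, Σxy = 5434, Σx² = 4922
Sxx = Σx² − (Σx)²/n = 4922 − 4425.142857 = 496.857143
Sxy = Σxy − (Σx)(Σy)/n = 5434 − 6134.857143 = -700.857143
b = Sxy/Sxx = -700.857143/496.857143 = -1.410581
a = ȳ − b·x̄ = 34.857143 − (-1.410581)·25.142857 = 70.323174
Set a + b·x = 39.6: x = (39.6 − 70.323174) / (-1.410581) = 21.780514

21.7805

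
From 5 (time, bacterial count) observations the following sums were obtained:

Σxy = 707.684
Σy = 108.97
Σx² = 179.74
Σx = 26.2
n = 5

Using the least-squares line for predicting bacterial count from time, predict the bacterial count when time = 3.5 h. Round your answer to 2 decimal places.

16.19

Sxx = Σx² − (Σx)²/n = 179.74 − 137.288 = 42.452
Sxy = Σxy − (Σx)(Σy)/n = 707.684 − 571.0028 = 136.6812
b = Sxy/Sxx = 136.6812/42.452 = 3.219665
a = ȳ − b·x̄ = 21.794 − 3.219665·5.24 = 4.922958
ŷ(3.5) = a + b·3.5 = 4.922958 + 3.219665·3.5 = 16.191784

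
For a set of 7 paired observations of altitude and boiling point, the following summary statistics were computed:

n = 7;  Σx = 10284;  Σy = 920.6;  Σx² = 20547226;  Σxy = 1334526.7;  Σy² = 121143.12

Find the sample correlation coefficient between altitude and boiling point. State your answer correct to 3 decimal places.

Sxx = Σx² − (Σx)²/n = 20547226 − 15108665.142857 = 5438560.857143
Sxy = Σxy − (Σx)(Σy)/n = 1334526.7 − 1352492.914286 = -17966.214286
Syy = Σy² − (Σy)²/n = 121143.12 − 121072.051429 = 71.068571
r = Sxy/√(Sxx·Syy) = -17966.214286/√(386510750.744490) = -17966.214286/19659.876672 = -0.913852

-0.914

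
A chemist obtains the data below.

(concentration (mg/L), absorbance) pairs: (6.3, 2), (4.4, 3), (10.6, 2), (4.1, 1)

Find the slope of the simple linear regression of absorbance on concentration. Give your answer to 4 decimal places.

n = 4, Σx = 25.4, Σy = 8, Σxy = 51.1, Σx² = 188.22
Sxx = Σx² − (Σx)²/n = 188.22 − 161.29 = 26.93
Sxy = Σxy − (Σx)(Σy)/n = 51.1 − 50.8 = 0.3
b = Sxy/Sxx = 0.3/26.93 = 0.011140

0.0111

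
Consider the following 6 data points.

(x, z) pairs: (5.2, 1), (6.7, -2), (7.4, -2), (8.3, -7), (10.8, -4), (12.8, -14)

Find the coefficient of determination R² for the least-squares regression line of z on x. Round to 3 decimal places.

0.764

n = 6, Σx = 51.2, Σy = -28, Σxy = -303.5, Σx² = 476.06, Σy² = 270
Sxx = Σx² − (Σx)²/n = 476.06 − 436.906667 = 39.153333
Sxy = Σxy − (Σx)(Σy)/n = -303.5 − (-238.933333) = -64.566667
Syy = Σy² − (Σy)²/n = 270 − 130.666667 = 139.333333
R² = Sxy²/(Sxx·Syy) = (-64.566667)²/(39.153333·139.333333) = 0.764175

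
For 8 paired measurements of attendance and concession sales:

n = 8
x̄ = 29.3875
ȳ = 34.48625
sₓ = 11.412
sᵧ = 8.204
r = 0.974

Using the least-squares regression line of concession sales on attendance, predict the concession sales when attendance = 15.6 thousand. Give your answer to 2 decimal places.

24.83

b = r · sᵧ/sₓ = 0.974 · 8.204/11.412 = 0.700201
a = ȳ − b·x̄ = 34.48625 − 0.700201·29.3875 = 13.909087
ŷ(15.6) = a + b·15.6 = 13.909087 + 0.700201·15.6 = 24.832226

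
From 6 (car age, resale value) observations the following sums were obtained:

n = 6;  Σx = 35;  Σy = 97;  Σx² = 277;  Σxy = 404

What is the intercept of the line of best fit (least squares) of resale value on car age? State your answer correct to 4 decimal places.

Sxx = Σx² − (Σx)²/n = 277 − 204.166667 = 72.833333
Sxy = Σxy − (Σx)(Σy)/n = 404 − 565.833333 = -161.833333
b = Sxy/Sxx = -161.833333/72.833333 = -2.221968
a = ȳ − b·x̄ = 16.166667 − (-2.221968)·5.833333 = 29.128146

29.1281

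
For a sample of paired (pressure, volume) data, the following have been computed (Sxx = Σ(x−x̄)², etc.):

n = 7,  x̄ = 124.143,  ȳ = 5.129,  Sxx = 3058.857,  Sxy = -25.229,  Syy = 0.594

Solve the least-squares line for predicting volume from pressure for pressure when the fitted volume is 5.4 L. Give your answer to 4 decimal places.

91.2860

b = Sxy/Sxx = -25.229/3058.857 = -0.008248
a = ȳ − b·x̄ = 5.129 − (-0.008248)·124.143 = 6.152913
Set a + b·x = 5.4: x = (5.4 − 6.152913) / (-0.008248) = 91.285961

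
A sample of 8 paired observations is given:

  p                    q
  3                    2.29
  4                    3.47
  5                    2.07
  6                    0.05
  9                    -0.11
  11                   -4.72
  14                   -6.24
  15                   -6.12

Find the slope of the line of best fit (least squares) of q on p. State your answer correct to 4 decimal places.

n = 8, Σx = 67, Σy = -9.31, Σxy = -200.67, Σx² = 709
Sxx = Σx² − (Σx)²/n = 709 − 561.125 = 147.875
Sxy = Σxy − (Σx)(Σy)/n = -200.67 − (-77.97125) = -122.69875
b = Sxy/Sxx = -122.69875/147.875 = -0.829746

-0.8297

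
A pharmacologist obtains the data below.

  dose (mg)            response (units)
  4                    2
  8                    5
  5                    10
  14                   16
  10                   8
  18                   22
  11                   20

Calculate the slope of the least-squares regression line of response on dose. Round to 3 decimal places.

n = 7, Σx = 70, Σy = 83, Σxy = 1018, Σx² = 846
Sxx = Σx² − (Σx)²/n = 846 − 700 = 146
Sxy = Σxy − (Σx)(Σy)/n = 1018 − 830 = 188
b = Sxy/Sxx = 188/146 = 1.287671

1.288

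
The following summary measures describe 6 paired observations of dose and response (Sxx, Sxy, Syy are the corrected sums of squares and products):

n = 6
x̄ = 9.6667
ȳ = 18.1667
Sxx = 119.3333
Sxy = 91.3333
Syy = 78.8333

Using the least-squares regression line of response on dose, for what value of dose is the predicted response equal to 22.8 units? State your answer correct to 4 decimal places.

15.7204

b = Sxy/Sxx = 91.3333/119.3333 = 0.765363
a = ȳ − b·x̄ = 18.1667 − 0.765363·9.6667 = 10.768165
Set a + b·x = 22.8: x = (22.8 − 10.768165) / 0.765363 = 15.720428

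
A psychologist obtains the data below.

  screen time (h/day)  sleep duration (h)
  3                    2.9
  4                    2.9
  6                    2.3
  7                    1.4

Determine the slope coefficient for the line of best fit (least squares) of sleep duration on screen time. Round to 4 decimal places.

n = 4, Σx = 20, Σy = 9.5, Σxy = 43.9, Σx² = 110
Sxx = Σx² − (Σx)²/n = 110 − 100 = 10
Sxy = Σxy − (Σx)(Σy)/n = 43.9 − 47.5 = -3.6
b = Sxy/Sxx = -3.6/10 = -0.36

-0.3600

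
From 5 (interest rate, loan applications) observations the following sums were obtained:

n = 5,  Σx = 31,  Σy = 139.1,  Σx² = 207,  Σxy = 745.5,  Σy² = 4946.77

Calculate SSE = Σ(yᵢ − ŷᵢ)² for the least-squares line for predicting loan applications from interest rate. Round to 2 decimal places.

Sxx = Σx² − (Σx)²/n = 207 − 192.2 = 14.8
Sxy = Σxy − (Σx)(Σy)/n = 745.5 − 862.42 = -116.92
Syy = Σy² − (Σy)²/n = 4946.77 − 3869.762 = 1077.008
b = Sxy/Sxx = -116.92/14.8 = -7.9
SSE = Syy − b·Sxy = 1077.008 − (-7.9)·(-116.92) = 153.34

153.34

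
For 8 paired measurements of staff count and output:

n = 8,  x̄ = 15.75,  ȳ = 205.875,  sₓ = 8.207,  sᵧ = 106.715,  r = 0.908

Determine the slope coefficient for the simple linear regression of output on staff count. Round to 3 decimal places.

11.807

b = r · sᵧ/sₓ = 0.908 · 106.715/8.207 = 11.806655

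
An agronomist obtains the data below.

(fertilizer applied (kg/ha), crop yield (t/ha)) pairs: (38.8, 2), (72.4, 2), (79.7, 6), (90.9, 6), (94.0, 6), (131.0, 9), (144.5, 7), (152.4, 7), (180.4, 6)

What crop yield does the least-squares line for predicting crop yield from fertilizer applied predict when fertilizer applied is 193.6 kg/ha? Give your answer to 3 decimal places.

n = 9, Σx = 984.1, Σy = 51, Σxy = 6149.7, Σx² = 124009.27
Sxx = Σx² − (Σx)²/n = 124009.27 − 107605.867778 = 16403.402222
Sxy = Σxy − (Σx)(Σy)/n = 6149.7 − 5576.566667 = 573.133333
b = Sxy/Sxx = 573.133333/16403.402222 = 0.034940
a = ȳ − b·x̄ = 5.666667 − 0.034940·109.344444 = 1.846182
ŷ(193.6) = a + b·193.6 = 1.846182 + 0.034940·193.6 = 8.610548

8.611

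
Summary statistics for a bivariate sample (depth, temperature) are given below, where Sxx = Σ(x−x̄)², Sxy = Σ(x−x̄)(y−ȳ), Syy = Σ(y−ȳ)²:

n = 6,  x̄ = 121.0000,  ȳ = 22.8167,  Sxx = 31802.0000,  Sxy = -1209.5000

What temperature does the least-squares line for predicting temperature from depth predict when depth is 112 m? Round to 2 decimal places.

23.16

b = Sxy/Sxx = -1209.5/31802 = -0.038032
a = ȳ − b·x̄ = 22.8167 − (-0.038032)·121 = 27.418596
ŷ(112) = a + b·112 = 27.418596 + (-0.038032)·112 = 23.158990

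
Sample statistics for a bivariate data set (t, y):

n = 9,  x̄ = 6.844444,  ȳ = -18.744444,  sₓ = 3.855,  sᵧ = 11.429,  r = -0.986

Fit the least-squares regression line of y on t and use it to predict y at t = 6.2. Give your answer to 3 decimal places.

b = r · sᵧ/sₓ = -0.986 · 11.429/3.855 = -2.923215
a = ȳ − b·x̄ = -18.744444 − (-2.923215)·6.844444 = 1.263338
ŷ(6.2) = a + b·6.2 = 1.263338 + (-2.923215)·6.2 = -16.860596

-16.861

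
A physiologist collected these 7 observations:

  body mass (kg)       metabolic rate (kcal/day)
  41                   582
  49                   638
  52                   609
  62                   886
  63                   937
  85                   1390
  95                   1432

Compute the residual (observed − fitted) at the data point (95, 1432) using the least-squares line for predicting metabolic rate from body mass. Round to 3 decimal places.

-54.056

n = 7, Σx = 447, Σy = 6474, Σxy = 454945, Σx² = 30849
Sxx = Σx² − (Σx)²/n = 30849 − 28544.142857 = 2304.857143
Sxy = Σxy − (Σx)(Σy)/n = 454945 − 413411.142857 = 41533.857143
b = Sxy/Sxx = 41533.857143/2304.857143 = 18.020144
a = ȳ − b·x̄ = 924.857143 − 18.020144·63.857143 = -225.857754
ŷ(95) = -225.857754 + 18.020144·95 = 1486.055907
residual = y − ŷ = 1432 − 1486.055907 = -54.055907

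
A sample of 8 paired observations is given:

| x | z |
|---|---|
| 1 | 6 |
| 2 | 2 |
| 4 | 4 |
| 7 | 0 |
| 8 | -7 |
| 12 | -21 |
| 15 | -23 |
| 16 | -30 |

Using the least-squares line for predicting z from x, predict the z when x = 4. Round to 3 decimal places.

1.137

n = 8, Σx = 65, Σy = -69, Σxy = -1107, Σx² = 759
Sxx = Σx² − (Σx)²/n = 759 − 528.125 = 230.875
Sxy = Σxy − (Σx)(Σy)/n = -1107 − (-560.625) = -546.375
b = Sxy/Sxx = -546.375/230.875 = -2.366540
a = ȳ − b·x̄ = -8.625 − (-2.366540)·8.125 = 10.603140
ŷ(4) = a + b·4 = 10.603140 + (-2.366540)·4 = 1.136979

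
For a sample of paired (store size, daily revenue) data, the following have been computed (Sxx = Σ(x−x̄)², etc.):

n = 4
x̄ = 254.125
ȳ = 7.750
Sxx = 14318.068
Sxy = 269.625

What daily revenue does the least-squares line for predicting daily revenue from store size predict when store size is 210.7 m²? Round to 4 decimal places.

6.9323

b = Sxy/Sxx = 269.625/14318.068 = 0.018831
a = ȳ − b·x̄ = 7.75 − 0.018831·254.125 = 2.964546
ŷ(210.7) = a + b·210.7 = 2.964546 + 0.018831·210.7 = 6.932259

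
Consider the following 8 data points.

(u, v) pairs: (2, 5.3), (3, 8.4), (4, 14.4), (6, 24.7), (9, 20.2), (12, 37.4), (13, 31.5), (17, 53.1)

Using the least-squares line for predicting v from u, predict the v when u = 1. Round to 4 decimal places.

3.8666

n = 8, Σx = 66, Σy = 195, Σxy = 2184.4, Σx² = 748
Sxx = Σx² − (Σx)²/n = 748 − 544.5 = 203.5
Sxy = Σxy − (Σx)(Σy)/n = 2184.4 − 1608.75 = 575.65
b = Sxy/Sxx = 575.65/203.5 = 2.828747
a = ȳ − b·x̄ = 24.375 − 2.828747·8.25 = 1.037838
ŷ(1) = a + b·1 = 1.037838 + 2.828747·1 = 3.866585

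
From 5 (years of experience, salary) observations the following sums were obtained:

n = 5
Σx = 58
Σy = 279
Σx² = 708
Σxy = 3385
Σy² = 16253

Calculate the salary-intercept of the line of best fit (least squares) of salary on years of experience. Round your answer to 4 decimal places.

Sxx = Σx² − (Σx)²/n = 708 − 672.8 = 35.2
Sxy = Σxy − (Σx)(Σy)/n = 3385 − 3236.4 = 148.6
b = Sxy/Sxx = 148.6/35.2 = 4.221591
a = ȳ − b·x̄ = 55.8 − 4.221591·11.6 = 6.829545

6.8295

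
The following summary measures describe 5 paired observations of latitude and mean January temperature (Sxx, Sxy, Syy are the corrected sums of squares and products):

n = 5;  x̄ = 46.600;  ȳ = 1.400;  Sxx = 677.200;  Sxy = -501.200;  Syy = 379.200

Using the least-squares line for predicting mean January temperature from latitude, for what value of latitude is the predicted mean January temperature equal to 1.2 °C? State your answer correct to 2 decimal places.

b = Sxy/Sxx = -501.2/677.2 = -0.740106
a = ȳ − b·x̄ = 1.4 − (-0.740106)·46.6 = 35.888955
Set a + b·x = 1.2: x = (1.2 − 35.888955) / (-0.740106) = 46.870231

46.87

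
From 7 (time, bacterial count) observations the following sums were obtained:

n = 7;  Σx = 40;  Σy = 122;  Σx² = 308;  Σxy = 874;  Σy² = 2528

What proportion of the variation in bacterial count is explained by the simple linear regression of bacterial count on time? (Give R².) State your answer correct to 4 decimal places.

Sxx = Σx² − (Σx)²/n = 308 − 228.571429 = 79.428571
Sxy = Σxy − (Σx)(Σy)/n = 874 − 697.142857 = 176.857143
Syy = Σy² − (Σy)²/n = 2528 − 2126.285714 = 401.714286
R² = Sxy²/(Sxx·Syy) = (176.857143)²/(79.428571·401.714286) = 0.980282

0.9803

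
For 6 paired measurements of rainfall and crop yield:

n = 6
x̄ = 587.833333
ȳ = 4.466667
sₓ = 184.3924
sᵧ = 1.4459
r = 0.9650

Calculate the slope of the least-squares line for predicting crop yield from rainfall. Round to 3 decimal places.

b = r · sᵧ/sₓ = 0.965 · 1.4459/184.3924 = 0.007567

0.008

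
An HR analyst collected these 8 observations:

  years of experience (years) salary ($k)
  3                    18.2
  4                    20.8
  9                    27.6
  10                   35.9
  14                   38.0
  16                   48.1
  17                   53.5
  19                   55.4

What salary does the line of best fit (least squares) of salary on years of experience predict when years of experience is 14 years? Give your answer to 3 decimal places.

43.064

n = 8, Σx = 92, Σy = 297.5, Σxy = 4008.9, Σx² = 1308
Sxx = Σx² − (Σx)²/n = 1308 − 1058 = 250
Sxy = Σxy − (Σx)(Σy)/n = 4008.9 − 3421.25 = 587.65
b = Sxy/Sxx = 587.65/250 = 2.3506
a = ȳ − b·x̄ = 37.1875 − 2.3506·11.5 = 10.1556
ŷ(14) = a + b·14 = 10.1556 + 2.3506·14 = 43.064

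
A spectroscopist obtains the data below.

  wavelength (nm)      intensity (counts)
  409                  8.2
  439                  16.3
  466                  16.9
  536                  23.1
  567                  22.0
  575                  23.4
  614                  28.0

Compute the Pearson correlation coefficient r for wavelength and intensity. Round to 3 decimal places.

0.948

n = 7, Σx = 3606, Σy = 137.9, Σxy = 73887.5, Σx² = 1893564, Σy² = 2967.71
Sxx = Σx² − (Σx)²/n = 1893564 − 1857605.142857 = 35958.857143
Sxy = Σxy − (Σx)(Σy)/n = 73887.5 − 71038.2 = 2849.3
Syy = Σy² − (Σy)²/n = 2967.71 − 2716.63 = 251.08
r = Sxy/√(Sxx·Syy) = 2849.3/√(9028549.851429) = 2849.3/3004.754541 = 0.948264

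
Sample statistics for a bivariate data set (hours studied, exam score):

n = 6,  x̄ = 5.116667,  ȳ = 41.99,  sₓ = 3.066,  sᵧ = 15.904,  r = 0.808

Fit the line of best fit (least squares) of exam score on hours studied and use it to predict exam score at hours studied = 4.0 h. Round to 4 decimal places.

37.3097

b = r · sᵧ/sₓ = 0.808 · 15.904/3.066 = 4.191269
a = ȳ − b·x̄ = 41.99 − 4.191269·5.116667 = 20.544670
ŷ(4.0) = a + b·4.0 = 20.544670 + 4.191269·4 = 37.309748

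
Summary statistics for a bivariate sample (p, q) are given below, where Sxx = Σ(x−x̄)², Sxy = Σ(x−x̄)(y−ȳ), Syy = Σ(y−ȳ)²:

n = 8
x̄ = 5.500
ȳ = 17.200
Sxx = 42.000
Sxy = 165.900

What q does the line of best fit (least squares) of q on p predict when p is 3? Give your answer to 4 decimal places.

b = Sxy/Sxx = 165.9/42 = 3.95
a = ȳ − b·x̄ = 17.2 − 3.95·5.5 = -4.525
ŷ(3) = a + b·3 = -4.525 + 3.95·3 = 7.325

7.3250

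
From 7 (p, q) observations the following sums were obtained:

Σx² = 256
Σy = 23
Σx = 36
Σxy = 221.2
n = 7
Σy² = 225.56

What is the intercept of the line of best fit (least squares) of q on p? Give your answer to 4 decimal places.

Sxx = Σx² − (Σx)²/n = 256 − 185.142857 = 70.857143
Sxy = Σxy − (Σx)(Σy)/n = 221.2 − 118.285714 = 102.914286
b = Sxy/Sxx = 102.914286/70.857143 = 1.452419
a = ȳ − b·x̄ = 3.285714 − 1.452419·5.142857 = -4.183871

-4.1839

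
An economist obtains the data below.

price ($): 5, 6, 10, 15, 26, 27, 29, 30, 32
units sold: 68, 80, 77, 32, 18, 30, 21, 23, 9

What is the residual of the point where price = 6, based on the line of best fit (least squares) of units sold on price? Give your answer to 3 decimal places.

7.639

n = 9, Σx = 180, Σy = 358, Σxy = 4935, Σx² = 4556
Sxx = Σx² − (Σx)²/n = 4556 − 3600 = 956
Sxy = Σxy − (Σx)(Σy)/n = 4935 − 7160 = -2225
b = Sxy/Sxx = -2225/956 = -2.327406
a = ȳ − b·x̄ = 39.777778 − (-2.327406)·20 = 86.325895
ŷ(6) = 86.325895 + (-2.327406)·6 = 72.361460
residual = y − ŷ = 80 − 72.361460 = 7.638540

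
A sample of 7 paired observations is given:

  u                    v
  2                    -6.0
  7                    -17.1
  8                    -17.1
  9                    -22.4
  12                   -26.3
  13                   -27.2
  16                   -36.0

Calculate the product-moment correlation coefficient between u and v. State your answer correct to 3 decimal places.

-0.991

n = 7, Σx = 67, Σy = -152.1, Σxy = -1715.3, Σx² = 767, Σy² = 3850.11
Sxx = Σx² − (Σx)²/n = 767 − 641.285714 = 125.714286
Sxy = Σxy − (Σx)(Σy)/n = -1715.3 − (-1455.814286) = -259.485714
Syy = Σy² − (Σy)²/n = 3850.11 − 3304.915714 = 545.194286
r = Sxy/√(Sxx·Syy) = -259.485714/√(68538.710204) = -259.485714/261.798988 = -0.991164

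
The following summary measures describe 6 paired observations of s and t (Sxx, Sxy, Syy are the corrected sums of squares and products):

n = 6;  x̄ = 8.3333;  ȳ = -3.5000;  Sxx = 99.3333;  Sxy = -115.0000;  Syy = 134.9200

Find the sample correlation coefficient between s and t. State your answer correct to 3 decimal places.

-0.993

r = Sxy/√(Sxx·Syy) = -115/√(13402.048836) = -115/115.767218 = -0.993373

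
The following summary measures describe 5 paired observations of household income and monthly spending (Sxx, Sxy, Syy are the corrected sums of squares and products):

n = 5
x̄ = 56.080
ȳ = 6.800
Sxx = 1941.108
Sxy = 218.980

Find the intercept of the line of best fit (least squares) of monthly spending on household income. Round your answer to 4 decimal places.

b = Sxy/Sxx = 218.98/1941.108 = 0.112812
a = ȳ − b·x̄ = 6.8 − 0.112812·56.08 = 0.473511

0.4735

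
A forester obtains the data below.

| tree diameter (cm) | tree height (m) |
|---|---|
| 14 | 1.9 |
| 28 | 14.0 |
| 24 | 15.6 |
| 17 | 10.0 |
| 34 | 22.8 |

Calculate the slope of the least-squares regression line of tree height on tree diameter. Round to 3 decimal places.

n = 5, Σx = 117, Σy = 64.3, Σxy = 1738.2, Σx² = 3001
Sxx = Σx² − (Σx)²/n = 3001 − 2737.8 = 263.2
Sxy = Σxy − (Σx)(Σy)/n = 1738.2 − 1504.62 = 233.58
b = Sxy/Sxx = 233.58/263.2 = 0.887462

0.887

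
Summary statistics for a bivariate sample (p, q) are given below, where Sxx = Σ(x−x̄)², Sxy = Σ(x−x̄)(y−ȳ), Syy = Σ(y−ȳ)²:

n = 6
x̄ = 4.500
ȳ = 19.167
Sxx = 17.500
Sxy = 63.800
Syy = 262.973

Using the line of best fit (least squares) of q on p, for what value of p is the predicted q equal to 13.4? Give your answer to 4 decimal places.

2.9181

b = Sxy/Sxx = 63.8/17.5 = 3.645714
a = ȳ − b·x̄ = 19.167 − 3.645714·4.5 = 2.761286
Set a + b·x = 13.4: x = (13.4 − 2.761286) / 3.645714 = 2.918143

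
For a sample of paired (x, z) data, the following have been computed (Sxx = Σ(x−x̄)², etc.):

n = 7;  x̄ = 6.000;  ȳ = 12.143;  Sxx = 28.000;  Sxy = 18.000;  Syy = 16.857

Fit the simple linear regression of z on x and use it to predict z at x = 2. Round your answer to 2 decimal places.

b = Sxy/Sxx = 18/28 = 0.642857
a = ȳ − b·x̄ = 12.143 − 0.642857·6 = 8.285857
ŷ(2) = a + b·2 = 8.285857 + 0.642857·2 = 9.571571

9.57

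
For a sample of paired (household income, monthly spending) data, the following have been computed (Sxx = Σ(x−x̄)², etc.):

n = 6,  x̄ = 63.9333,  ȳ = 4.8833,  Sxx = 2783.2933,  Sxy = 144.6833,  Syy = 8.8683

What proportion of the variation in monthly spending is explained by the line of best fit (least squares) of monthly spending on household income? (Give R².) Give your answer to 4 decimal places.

0.8481

R² = Sxy²/(Sxx·Syy) = (144.6833)²/(2783.2933·8.8683) = 0.848081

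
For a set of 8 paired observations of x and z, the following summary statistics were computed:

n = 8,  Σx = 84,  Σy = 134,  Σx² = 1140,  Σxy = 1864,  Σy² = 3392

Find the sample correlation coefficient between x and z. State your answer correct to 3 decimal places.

0.840

Sxx = Σx² − (Σx)²/n = 1140 − 882 = 258
Sxy = Σxy − (Σx)(Σy)/n = 1864 − 1407 = 457
Syy = Σy² − (Σy)²/n = 3392 − 2244.5 = 1147.5
r = Sxy/√(Sxx·Syy) = 457/√(296055) = 457/544.109364 = 0.839905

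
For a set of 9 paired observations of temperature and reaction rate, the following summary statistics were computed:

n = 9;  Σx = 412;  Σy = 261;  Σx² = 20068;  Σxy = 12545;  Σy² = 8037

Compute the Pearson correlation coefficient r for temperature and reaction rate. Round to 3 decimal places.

0.794

Sxx = Σx² − (Σx)²/n = 20068 − 18860.444444 = 1207.555556
Sxy = Σxy − (Σx)(Σy)/n = 12545 − 11948 = 597
Syy = Σy² − (Σy)²/n = 8037 − 7569 = 468
r = Sxy/√(Sxx·Syy) = 597/√(565136) = 597/751.755279 = 0.794141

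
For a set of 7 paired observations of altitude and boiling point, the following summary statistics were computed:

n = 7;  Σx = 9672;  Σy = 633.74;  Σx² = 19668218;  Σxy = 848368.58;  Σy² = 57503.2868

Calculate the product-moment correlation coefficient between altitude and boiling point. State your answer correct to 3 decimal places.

-0.960

Sxx = Σx² − (Σx)²/n = 19668218 − 13363940.571429 = 6304277.428571
Sxy = Σxy − (Σx)(Σy)/n = 848368.58 − 875647.611429 = -27279.031429
Syy = Σy² − (Σy)²/n = 57503.2868 − 57375.198229 = 128.088571
r = Sxy/√(Sxx·Syy) = -27279.031429/√(807505889.715102) = -27279.031429/28416.648108 = -0.959967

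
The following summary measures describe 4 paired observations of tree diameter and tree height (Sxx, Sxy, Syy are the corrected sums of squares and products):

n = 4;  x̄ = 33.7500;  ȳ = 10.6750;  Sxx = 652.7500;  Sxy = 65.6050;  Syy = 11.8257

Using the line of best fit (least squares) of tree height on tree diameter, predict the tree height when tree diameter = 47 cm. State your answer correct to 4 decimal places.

b = Sxy/Sxx = 65.605/652.75 = 0.100506
a = ȳ − b·x̄ = 10.675 − 0.100506·33.75 = 7.282938
ŷ(47) = a + b·47 = 7.282938 + 0.100506·47 = 12.006699

12.0067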